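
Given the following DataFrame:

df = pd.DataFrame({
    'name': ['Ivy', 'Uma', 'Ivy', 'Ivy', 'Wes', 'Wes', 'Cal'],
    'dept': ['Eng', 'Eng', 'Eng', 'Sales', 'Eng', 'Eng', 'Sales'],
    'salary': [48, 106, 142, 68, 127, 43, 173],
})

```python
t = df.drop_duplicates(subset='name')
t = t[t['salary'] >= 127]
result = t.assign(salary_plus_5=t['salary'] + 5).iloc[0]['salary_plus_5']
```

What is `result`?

drop duplicate name (keep=first):
  name   dept  salary
0  Ivy    Eng      48
1  Uma    Eng     106
4  Wes    Eng     127
6  Cal  Sales     173
filter rows where salary >= 127:
  name   dept  salary
4  Wes    Eng     127
6  Cal  Sales     173
add column salary_plus_5 = t['salary'] + 5:
  name   dept  salary  salary_plus_5
4  Wes    Eng     127            132
6  Cal  Sales     173            178
Taking the value at position 0, column 'salary_plus_5' gives 132.

132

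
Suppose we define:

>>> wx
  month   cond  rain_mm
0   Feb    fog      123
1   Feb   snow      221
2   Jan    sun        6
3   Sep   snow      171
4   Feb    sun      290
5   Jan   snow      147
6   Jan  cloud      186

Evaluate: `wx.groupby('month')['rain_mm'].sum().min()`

171

group by month, sum of rain_mm:
month
Feb    634
Jan    339
Sep    171
Name: rain_mm, dtype: int64
Hence 171.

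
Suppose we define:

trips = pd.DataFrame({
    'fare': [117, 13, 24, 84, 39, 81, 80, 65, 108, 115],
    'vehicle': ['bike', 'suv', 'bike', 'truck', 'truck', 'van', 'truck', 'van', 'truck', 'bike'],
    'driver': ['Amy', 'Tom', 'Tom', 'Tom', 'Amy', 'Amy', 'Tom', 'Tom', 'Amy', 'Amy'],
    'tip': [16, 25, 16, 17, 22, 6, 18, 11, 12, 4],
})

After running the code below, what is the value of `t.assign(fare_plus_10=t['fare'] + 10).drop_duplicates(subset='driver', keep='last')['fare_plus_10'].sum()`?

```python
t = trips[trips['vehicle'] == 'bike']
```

159

filter rows where vehicle == 'bike':
   fare vehicle driver  tip
0   117    bike    Amy   16
2    24    bike    Tom   16
9   115    bike    Amy    4
add column fare_plus_10 = t['fare'] + 10:
   fare vehicle driver  tip  fare_plus_10
0   117    bike    Amy   16           127
2    24    bike    Tom   16            34
9   115    bike    Amy    4           125
drop duplicate driver (keep=last):
   fare vehicle driver  tip  fare_plus_10
2    24    bike    Tom   16            34
9   115    bike    Amy    4           125
sum of column 'fare_plus_10' → 159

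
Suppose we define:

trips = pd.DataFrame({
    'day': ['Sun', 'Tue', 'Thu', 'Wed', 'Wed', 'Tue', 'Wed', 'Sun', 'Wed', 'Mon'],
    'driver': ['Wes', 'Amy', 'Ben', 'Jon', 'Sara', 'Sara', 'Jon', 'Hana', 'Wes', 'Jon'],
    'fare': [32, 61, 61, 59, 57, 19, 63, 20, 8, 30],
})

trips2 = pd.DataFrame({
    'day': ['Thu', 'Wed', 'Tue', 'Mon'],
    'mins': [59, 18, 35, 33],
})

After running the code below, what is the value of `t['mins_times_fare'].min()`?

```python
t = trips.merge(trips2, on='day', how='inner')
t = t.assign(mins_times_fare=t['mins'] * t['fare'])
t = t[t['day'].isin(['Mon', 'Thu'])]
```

merge on 'day' (how='inner') → 8 rows:
   day driver  fare  mins
0  Tue    Amy    61    35
1  Thu    Ben    61    59
2  Wed    Jon    59    18
3  Wed   Sara    57    18
4  Tue   Sara    19    35
5  Wed    Jon    63    18
6  Wed    Wes     8    18
7  Mon    Jon    30    33
add column mins_times_fare = t['mins'] * t['fare']:
   day driver  fare  mins  mins_times_fare
0  Tue    Amy    61    35             2135
1  Thu    Ben    61    59             3599
2  Wed    Jon    59    18             1062
3  Wed   Sara    57    18             1026
4  Tue   Sara    19    35              665
5  Wed    Jon    63    18             1134
6  Wed    Wes     8    18              144
7  Mon    Jon    30    33              990
filter rows where day in ['Mon', 'Thu']:
   day driver  fare  mins  mins_times_fare
1  Thu    Ben    61    59             3599
7  Mon    Jon    30    33              990
Finally, min of column 'mins_times_fare' = 990.

990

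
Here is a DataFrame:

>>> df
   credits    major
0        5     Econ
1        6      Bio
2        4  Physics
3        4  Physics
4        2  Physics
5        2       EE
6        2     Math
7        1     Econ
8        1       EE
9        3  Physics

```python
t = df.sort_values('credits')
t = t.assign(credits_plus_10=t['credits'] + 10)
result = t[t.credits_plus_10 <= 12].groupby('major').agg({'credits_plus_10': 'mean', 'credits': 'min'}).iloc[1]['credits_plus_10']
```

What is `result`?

11.0

sort by credits:
   credits    major
7        1     Econ
8        1       EE
4        2  Physics
5        2       EE
6        2     Math
9        3  Physics
2        4  Physics
3        4  Physics
0        5     Econ
1        6      Bio
add column credits_plus_10 = t['credits'] + 10:
   credits    major  credits_plus_10
7        1     Econ               11
8        1       EE               11
4        2  Physics               12
5        2       EE               12
6        2     Math               12
9        3  Physics               13
2        4  Physics               14
3        4  Physics               14
0        5     Econ               15
1        6      Bio               16
filter rows where credits_plus_10 <= 12:
   credits    major  credits_plus_10
7        1     Econ               11
8        1       EE               11
4        2  Physics               12
5        2       EE               12
6        2     Math               12
group by major: mean(credits_plus_10), min(credits):
         credits_plus_10  credits
major                            
EE                  11.5        1
Econ                11.0        1
Math                12.0        2
Physics             12.0        2
Then the value at position 1, column 'credits_plus_10': 11.0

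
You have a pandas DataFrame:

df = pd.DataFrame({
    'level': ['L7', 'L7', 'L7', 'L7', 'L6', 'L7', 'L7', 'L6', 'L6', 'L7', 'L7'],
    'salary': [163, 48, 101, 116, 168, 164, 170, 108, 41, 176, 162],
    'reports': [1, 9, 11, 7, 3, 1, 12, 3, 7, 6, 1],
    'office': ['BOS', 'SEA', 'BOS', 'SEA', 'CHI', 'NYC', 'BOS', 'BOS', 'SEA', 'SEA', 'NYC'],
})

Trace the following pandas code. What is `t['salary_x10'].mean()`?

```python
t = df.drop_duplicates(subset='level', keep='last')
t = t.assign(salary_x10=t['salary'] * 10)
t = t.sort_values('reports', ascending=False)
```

drop duplicate level (keep=last):
   level  salary  reports office
8     L6      41        7    SEA
10    L7     162        1    NYC
add column salary_x10 = t['salary'] * 10:
   level  salary  reports office  salary_x10
8     L6      41        7    SEA         410
10    L7     162        1    NYC        1620
sort by reports descending:
   level  salary  reports office  salary_x10
8     L6      41        7    SEA         410
10    L7     162        1    NYC        1620
Reading off the mean of column 'salary_x10', we get 1015.0.

1015.0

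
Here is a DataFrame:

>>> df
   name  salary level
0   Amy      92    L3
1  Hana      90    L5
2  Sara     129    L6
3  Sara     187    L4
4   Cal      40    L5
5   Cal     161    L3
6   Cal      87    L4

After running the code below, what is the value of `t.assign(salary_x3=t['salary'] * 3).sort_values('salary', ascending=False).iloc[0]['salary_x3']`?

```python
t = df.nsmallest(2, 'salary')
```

261

take 2 rows with smallest salary:
  name  salary level
4  Cal      40    L5
6  Cal      87    L4
add column salary_x3 = t['salary'] * 3:
  name  salary level  salary_x3
4  Cal      40    L5        120
6  Cal      87    L4        261
sort by salary descending:
  name  salary level  salary_x3
6  Cal      87    L4        261
4  Cal      40    L5        120
value at position 0, column 'salary_x3' → 261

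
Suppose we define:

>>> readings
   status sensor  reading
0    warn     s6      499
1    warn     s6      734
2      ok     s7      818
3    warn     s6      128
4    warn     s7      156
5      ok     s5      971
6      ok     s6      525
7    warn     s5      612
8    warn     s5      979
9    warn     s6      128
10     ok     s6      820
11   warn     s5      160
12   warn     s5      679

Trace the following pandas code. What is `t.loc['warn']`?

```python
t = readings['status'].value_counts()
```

value_counts of status:
status
warn    9
ok      4
Name: count, dtype: int64

9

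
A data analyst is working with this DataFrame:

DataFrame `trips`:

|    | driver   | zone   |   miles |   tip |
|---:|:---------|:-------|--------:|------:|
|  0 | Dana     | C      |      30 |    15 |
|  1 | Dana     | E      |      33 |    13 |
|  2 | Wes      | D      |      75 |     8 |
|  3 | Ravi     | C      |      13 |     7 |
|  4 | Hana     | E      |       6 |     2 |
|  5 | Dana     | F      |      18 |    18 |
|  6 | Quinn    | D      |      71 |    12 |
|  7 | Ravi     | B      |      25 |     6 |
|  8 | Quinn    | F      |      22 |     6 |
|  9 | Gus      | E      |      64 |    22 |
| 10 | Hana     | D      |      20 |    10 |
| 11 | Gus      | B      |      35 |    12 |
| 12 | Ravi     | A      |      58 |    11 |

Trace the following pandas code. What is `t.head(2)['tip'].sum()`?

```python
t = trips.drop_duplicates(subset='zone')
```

28

drop duplicate zone (keep=first):
   driver zone  miles  tip
0    Dana    C     30   15
1    Dana    E     33   13
2     Wes    D     75    8
5    Dana    F     18   18
7    Ravi    B     25    6
12   Ravi    A     58   11
take first 2 rows:
  driver zone  miles  tip
0   Dana    C     30   15
1   Dana    E     33   13
sum of column 'tip' → 28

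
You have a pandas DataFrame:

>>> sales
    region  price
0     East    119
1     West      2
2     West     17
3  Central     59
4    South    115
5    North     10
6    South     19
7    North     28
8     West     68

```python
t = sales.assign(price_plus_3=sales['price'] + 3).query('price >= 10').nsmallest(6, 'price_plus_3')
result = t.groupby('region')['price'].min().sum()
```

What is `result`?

105

add column price_plus_3 = sales['price'] + 3:
    region  price  price_plus_3
0     East    119           122
1     West      2             5
2     West     17            20
3  Central     59            62
4    South    115           118
5    North     10            13
6    South     19            22
7    North     28            31
8     West     68            71
filter rows where price >= 10:
    region  price  price_plus_3
0     East    119           122
2     West     17            20
3  Central     59            62
4    South    115           118
5    North     10            13
6    South     19            22
7    North     28            31
8     West     68            71
take 6 rows with smallest price_plus_3:
    region  price  price_plus_3
5    North     10            13
2     West     17            20
6    South     19            22
7    North     28            31
3  Central     59            62
8     West     68            71
group by region, min of price:
region
Central    59
North      10
South      19
West       17
Name: price, dtype: int64
Taking the sum of the resulting series gives 105.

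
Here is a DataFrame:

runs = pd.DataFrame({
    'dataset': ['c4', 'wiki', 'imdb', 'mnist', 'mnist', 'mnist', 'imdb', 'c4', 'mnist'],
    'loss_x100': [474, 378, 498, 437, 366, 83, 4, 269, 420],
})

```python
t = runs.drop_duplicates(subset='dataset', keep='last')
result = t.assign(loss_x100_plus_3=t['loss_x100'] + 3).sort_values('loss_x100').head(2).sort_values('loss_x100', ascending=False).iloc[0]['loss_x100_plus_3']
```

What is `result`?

272

drop duplicate dataset (keep=last):
  dataset  loss_x100
1    wiki        378
6    imdb          4
7      c4        269
8   mnist        420
add column loss_x100_plus_3 = t['loss_x100'] + 3:
  dataset  loss_x100  loss_x100_plus_3
1    wiki        378               381
6    imdb          4                 7
7      c4        269               272
8   mnist        420               423
sort by loss_x100:
  dataset  loss_x100  loss_x100_plus_3
6    imdb          4                 7
7      c4        269               272
1    wiki        378               381
8   mnist        420               423
take first 2 rows:
  dataset  loss_x100  loss_x100_plus_3
6    imdb          4                 7
7      c4        269               272
sort by loss_x100 descending:
  dataset  loss_x100  loss_x100_plus_3
7      c4        269               272
6    imdb          4                 7
Hence 272.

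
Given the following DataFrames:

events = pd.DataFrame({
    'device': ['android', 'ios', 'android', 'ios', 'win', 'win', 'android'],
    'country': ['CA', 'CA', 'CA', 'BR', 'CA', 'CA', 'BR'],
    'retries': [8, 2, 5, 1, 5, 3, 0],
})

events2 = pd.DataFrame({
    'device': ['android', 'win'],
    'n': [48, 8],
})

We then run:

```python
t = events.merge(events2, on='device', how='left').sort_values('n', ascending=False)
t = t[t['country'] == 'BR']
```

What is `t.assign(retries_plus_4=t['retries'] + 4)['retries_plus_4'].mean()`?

4.5

merge on 'device' (how='left') → 7 rows:
    device country  retries     n
0  android      CA        8  48.0
1      ios      CA        2   NaN
2  android      CA        5  48.0
3      ios      BR        1   NaN
4      win      CA        5   8.0
5      win      CA        3   8.0
6  android      BR        0  48.0
sort by n descending:
    device country  retries     n
0  android      CA        8  48.0
2  android      CA        5  48.0
6  android      BR        0  48.0
4      win      CA        5   8.0
5      win      CA        3   8.0
1      ios      CA        2   NaN
3      ios      BR        1   NaN
filter rows where country == 'BR':
    device country  retries     n
6  android      BR        0  48.0
3      ios      BR        1   NaN
add column retries_plus_4 = t['retries'] + 4:
    device country  retries     n  retries_plus_4
6  android      BR        0  48.0               4
3      ios      BR        1   NaN               5
Reading off the mean of column 'retries_plus_4', we get 4.5.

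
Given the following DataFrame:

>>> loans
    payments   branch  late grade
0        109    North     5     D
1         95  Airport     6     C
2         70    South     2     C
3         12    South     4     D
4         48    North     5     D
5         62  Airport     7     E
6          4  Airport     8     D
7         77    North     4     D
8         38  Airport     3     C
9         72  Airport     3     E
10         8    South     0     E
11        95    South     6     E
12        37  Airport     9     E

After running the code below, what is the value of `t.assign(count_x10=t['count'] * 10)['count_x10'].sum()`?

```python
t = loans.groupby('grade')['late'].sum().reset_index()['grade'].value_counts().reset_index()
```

group by grade, sum of late:
grade
C    11
D    26
E    25
Name: late, dtype: int64
reset_index():
  grade  late
0     C    11
1     D    26
2     E    25
value_counts of grade:
grade
C    1
D    1
E    1
Name: count, dtype: int64
reset_index():
  grade  count
0     C      1
1     D      1
2     E      1
add column count_x10 = t['count'] * 10:
  grade  count  count_x10
0     C      1         10
1     D      1         10
2     E      1         10
Finally, sum of column 'count_x10' = 30.

30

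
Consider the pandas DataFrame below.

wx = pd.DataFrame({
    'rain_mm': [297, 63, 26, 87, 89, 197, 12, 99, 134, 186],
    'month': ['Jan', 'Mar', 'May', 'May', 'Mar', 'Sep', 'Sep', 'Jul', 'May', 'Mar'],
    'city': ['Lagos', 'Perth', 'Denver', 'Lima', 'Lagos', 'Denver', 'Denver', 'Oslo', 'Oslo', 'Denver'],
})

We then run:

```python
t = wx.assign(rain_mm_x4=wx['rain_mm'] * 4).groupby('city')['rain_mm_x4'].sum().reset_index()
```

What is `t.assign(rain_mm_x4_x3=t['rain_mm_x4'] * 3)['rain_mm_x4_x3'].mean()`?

2856.0

add column rain_mm_x4 = wx['rain_mm'] * 4:
   rain_mm month    city  rain_mm_x4
0      297   Jan   Lagos        1188
1       63   Mar   Perth         252
2       26   May  Denver         104
3       87   May    Lima         348
4       89   Mar   Lagos         356
5      197   Sep  Denver         788
6       12   Sep  Denver          48
7       99   Jul    Oslo         396
8      134   May    Oslo         536
9      186   Mar  Denver         744
group by city, sum of rain_mm_x4:
city
Denver    1684
Lagos     1544
Lima       348
Oslo       932
Perth      252
Name: rain_mm_x4, dtype: int64
reset_index():
     city  rain_mm_x4
0  Denver        1684
1   Lagos        1544
2    Lima         348
3    Oslo         932
4   Perth         252
add column rain_mm_x4_x3 = t['rain_mm_x4'] * 3:
     city  rain_mm_x4  rain_mm_x4_x3
0  Denver        1684           5052
1   Lagos        1544           4632
2    Lima         348           1044
3    Oslo         932           2796
4   Perth         252            756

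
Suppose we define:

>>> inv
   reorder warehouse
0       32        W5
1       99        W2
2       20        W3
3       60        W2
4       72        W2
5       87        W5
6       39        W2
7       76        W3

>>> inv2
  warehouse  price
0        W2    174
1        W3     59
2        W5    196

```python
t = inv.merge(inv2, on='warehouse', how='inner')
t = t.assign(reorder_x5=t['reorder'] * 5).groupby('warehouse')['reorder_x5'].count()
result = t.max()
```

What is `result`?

merge on 'warehouse' (how='inner') → 8 rows:
   reorder warehouse  price
0       32        W5    196
1       99        W2    174
2       20        W3     59
3       60        W2    174
4       72        W2    174
5       87        W5    196
6       39        W2    174
7       76        W3     59
add column reorder_x5 = t['reorder'] * 5:
   reorder warehouse  price  reorder_x5
0       32        W5    196         160
1       99        W2    174         495
2       20        W3     59         100
3       60        W2    174         300
4       72        W2    174         360
5       87        W5    196         435
6       39        W2    174         195
7       76        W3     59         380
group by warehouse, count of reorder_x5:
warehouse
W2    4
W3    2
W5    2
Name: reorder_x5, dtype: int64
Hence 4.

4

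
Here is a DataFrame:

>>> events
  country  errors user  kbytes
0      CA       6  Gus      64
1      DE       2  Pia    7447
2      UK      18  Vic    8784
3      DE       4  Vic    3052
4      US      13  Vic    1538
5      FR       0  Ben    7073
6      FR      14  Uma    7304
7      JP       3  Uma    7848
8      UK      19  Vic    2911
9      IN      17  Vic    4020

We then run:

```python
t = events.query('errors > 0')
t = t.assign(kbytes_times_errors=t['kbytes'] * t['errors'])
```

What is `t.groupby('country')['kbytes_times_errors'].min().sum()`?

282035

filter rows where errors > 0:
  country  errors user  kbytes
0      CA       6  Gus      64
1      DE       2  Pia    7447
2      UK      18  Vic    8784
3      DE       4  Vic    3052
4      US      13  Vic    1538
6      FR      14  Uma    7304
7      JP       3  Uma    7848
8      UK      19  Vic    2911
9      IN      17  Vic    4020
add column kbytes_times_errors = t['kbytes'] * t['errors']:
  country  errors user  kbytes  kbytes_times_errors
0      CA       6  Gus      64                  384
1      DE       2  Pia    7447                14894
2      UK      18  Vic    8784               158112
3      DE       4  Vic    3052                12208
4      US      13  Vic    1538                19994
6      FR      14  Uma    7304               102256
7      JP       3  Uma    7848                23544
8      UK      19  Vic    2911                55309
9      IN      17  Vic    4020                68340
group by country, min of kbytes_times_errors:
country
CA       384
DE     12208
FR    102256
IN     68340
JP     23544
UK     55309
US     19994
Name: kbytes_times_errors, dtype: int64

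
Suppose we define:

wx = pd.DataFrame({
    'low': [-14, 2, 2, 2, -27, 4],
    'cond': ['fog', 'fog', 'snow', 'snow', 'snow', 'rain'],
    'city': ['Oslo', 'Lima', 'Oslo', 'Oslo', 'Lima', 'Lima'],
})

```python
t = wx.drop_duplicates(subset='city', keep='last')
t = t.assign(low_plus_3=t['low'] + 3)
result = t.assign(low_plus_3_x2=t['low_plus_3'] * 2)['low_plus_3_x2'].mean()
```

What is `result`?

12.0

drop duplicate city (keep=last):
   low  cond  city
3    2  snow  Oslo
5    4  rain  Lima
add column low_plus_3 = t['low'] + 3:
   low  cond  city  low_plus_3
3    2  snow  Oslo           5
5    4  rain  Lima           7
add column low_plus_3_x2 = t['low_plus_3'] * 2:
   low  cond  city  low_plus_3  low_plus_3_x2
3    2  snow  Oslo           5             10
5    4  rain  Lima           7             14
Then the mean of column 'low_plus_3_x2': 12.0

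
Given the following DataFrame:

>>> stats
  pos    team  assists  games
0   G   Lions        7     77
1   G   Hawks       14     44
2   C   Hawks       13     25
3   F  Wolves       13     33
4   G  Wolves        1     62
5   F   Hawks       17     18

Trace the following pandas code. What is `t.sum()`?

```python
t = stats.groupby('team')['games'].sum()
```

259

group by team, sum of games:
team
Hawks     87
Lions     77
Wolves    95
Name: games, dtype: int64
Reading off the sum of the resulting series, we get 259.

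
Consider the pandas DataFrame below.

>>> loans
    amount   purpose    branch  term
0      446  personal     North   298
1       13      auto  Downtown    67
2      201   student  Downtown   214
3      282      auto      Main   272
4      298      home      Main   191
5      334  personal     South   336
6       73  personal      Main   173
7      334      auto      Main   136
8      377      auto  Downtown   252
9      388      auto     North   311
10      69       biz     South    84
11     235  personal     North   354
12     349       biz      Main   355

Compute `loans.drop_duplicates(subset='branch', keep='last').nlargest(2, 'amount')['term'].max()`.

355

drop duplicate branch (keep=last):
    amount   purpose    branch  term
8      377      auto  Downtown   252
10      69       biz     South    84
11     235  personal     North   354
12     349       biz      Main   355
take 2 rows with largest amount:
    amount purpose    branch  term
8      377    auto  Downtown   252
12     349     biz      Main   355
Then the max of column 'term': 355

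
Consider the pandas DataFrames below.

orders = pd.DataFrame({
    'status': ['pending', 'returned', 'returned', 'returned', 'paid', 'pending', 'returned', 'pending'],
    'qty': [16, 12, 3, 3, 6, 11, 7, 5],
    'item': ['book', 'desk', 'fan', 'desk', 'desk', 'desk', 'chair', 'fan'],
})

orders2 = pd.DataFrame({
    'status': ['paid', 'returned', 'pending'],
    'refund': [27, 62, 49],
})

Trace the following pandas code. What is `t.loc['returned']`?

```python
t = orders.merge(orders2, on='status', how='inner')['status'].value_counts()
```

merge on 'status' (how='inner') → 8 rows:
     status  qty   item  refund
0   pending   16   book      49
1  returned   12   desk      62
2  returned    3    fan      62
3  returned    3   desk      62
4      paid    6   desk      27
5   pending   11   desk      49
6  returned    7  chair      62
7   pending    5    fan      49
value_counts of status:
status
returned    4
pending     3
paid        1
Name: count, dtype: int64
The value at index 'returned' is 4.

4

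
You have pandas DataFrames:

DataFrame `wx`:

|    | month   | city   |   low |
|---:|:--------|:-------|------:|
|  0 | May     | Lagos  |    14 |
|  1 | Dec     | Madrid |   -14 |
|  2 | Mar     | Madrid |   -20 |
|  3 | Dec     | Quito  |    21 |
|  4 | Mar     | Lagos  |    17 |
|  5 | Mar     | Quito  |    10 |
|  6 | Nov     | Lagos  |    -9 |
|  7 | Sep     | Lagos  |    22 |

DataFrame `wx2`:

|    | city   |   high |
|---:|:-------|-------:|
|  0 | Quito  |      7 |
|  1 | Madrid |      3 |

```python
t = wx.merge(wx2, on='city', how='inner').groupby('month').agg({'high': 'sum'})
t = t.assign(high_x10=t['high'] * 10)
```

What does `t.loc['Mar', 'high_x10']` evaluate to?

merge on 'city' (how='inner') → 4 rows:
  month    city  low  high
0   Dec  Madrid  -14     3
1   Mar  Madrid  -20     3
2   Dec   Quito   21     7
3   Mar   Quito   10     7
group by month, sum of high:
       high
month      
Dec      10
Mar      10
add column high_x10 = t['high'] * 10:
       high  high_x10
month                
Dec      10       100
Mar      10       100
Hence 100.

100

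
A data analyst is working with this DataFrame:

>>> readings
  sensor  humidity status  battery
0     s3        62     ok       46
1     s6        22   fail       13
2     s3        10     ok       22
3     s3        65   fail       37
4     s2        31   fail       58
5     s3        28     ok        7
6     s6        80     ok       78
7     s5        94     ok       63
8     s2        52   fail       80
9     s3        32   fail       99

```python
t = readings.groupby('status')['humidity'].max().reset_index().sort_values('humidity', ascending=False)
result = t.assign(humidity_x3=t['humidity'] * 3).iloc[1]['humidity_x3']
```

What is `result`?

group by status, max of humidity:
status
fail    65
ok      94
Name: humidity, dtype: int64
reset_index():
  status  humidity
0   fail        65
1     ok        94
sort by humidity descending:
  status  humidity
1     ok        94
0   fail        65
add column humidity_x3 = t['humidity'] * 3:
  status  humidity  humidity_x3
1     ok        94          282
0   fail        65          195

195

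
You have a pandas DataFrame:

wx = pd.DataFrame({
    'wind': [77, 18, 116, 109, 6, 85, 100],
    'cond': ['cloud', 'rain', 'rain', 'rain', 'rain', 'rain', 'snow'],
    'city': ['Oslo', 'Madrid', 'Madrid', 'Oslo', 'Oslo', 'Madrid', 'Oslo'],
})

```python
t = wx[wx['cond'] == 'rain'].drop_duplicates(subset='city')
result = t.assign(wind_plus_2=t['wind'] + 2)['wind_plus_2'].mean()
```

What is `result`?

filter rows where cond == 'rain':
   wind  cond    city
1    18  rain  Madrid
2   116  rain  Madrid
3   109  rain    Oslo
4     6  rain    Oslo
5    85  rain  Madrid
drop duplicate city (keep=first):
   wind  cond    city
1    18  rain  Madrid
3   109  rain    Oslo
add column wind_plus_2 = t['wind'] + 2:
   wind  cond    city  wind_plus_2
1    18  rain  Madrid           20
3   109  rain    Oslo          111
Taking the mean of column 'wind_plus_2' gives 65.5.

65.5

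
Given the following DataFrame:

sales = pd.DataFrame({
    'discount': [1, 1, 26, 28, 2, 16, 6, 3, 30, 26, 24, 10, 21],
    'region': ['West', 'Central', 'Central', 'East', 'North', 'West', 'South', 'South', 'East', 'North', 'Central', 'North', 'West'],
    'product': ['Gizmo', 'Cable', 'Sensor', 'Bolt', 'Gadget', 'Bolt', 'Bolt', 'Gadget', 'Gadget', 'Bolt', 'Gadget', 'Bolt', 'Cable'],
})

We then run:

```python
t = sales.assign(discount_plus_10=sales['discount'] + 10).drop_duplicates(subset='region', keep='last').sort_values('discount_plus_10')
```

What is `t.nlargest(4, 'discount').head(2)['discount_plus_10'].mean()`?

add column discount_plus_10 = sales['discount'] + 10:
    discount   region product  discount_plus_10
0          1     West   Gizmo                11
1          1  Central   Cable                11
2         26  Central  Sensor                36
3         28     East    Bolt                38
4          2    North  Gadget                12
5         16     West    Bolt                26
6          6    South    Bolt                16
7          3    South  Gadget                13
8         30     East  Gadget                40
9         26    North    Bolt                36
10        24  Central  Gadget                34
11        10    North    Bolt                20
12        21     West   Cable                31
drop duplicate region (keep=last):
    discount   region product  discount_plus_10
7          3    South  Gadget                13
8         30     East  Gadget                40
10        24  Central  Gadget                34
11        10    North    Bolt                20
12        21     West   Cable                31
sort by discount_plus_10:
    discount   region product  discount_plus_10
7          3    South  Gadget                13
11        10    North    Bolt                20
12        21     West   Cable                31
10        24  Central  Gadget                34
8         30     East  Gadget                40
take 4 rows with largest discount:
    discount   region product  discount_plus_10
8         30     East  Gadget                40
10        24  Central  Gadget                34
12        21     West   Cable                31
11        10    North    Bolt                20
take first 2 rows:
    discount   region product  discount_plus_10
8         30     East  Gadget                40
10        24  Central  Gadget                34
Reading off the mean of column 'discount_plus_10', we get 37.0.

37.0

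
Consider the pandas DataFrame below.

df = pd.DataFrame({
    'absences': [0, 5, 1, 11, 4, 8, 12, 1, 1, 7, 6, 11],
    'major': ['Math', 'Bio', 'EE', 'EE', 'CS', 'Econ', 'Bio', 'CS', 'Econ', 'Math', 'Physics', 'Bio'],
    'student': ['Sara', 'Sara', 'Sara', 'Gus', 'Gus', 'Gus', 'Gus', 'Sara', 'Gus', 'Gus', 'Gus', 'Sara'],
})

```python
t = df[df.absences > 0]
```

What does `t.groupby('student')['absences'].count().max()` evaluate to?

filter rows where absences > 0:
    absences    major student
1          5      Bio    Sara
2          1       EE    Sara
3         11       EE     Gus
4          4       CS     Gus
5          8     Econ     Gus
6         12      Bio     Gus
7          1       CS    Sara
8          1     Econ     Gus
9          7     Math     Gus
10         6  Physics     Gus
11        11      Bio    Sara
group by student, count of absences:
student
Gus     7
Sara    4
Name: absences, dtype: int64
Finally, max of the resulting series = 7.

7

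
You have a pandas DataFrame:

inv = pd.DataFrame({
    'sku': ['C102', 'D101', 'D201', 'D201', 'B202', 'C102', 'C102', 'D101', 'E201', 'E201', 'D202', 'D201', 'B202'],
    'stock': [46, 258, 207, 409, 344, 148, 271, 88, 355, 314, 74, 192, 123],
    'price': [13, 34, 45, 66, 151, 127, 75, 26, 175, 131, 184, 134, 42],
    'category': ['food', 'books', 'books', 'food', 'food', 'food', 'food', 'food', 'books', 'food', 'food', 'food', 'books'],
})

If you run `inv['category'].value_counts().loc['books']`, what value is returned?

4

value_counts of category:
category
food     9
books    4
Name: count, dtype: int64
Hence 4.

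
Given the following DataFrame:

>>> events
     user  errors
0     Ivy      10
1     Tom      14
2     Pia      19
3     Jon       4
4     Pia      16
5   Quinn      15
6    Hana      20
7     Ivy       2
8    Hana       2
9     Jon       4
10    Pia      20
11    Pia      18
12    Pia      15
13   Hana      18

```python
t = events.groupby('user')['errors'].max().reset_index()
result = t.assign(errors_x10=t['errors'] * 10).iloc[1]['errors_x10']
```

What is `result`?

100

group by user, max of errors:
user
Hana     20
Ivy      10
Jon       4
Pia      20
Quinn    15
Tom      14
Name: errors, dtype: int64
reset_index():
    user  errors
0   Hana      20
1    Ivy      10
2    Jon       4
3    Pia      20
4  Quinn      15
5    Tom      14
add column errors_x10 = t['errors'] * 10:
    user  errors  errors_x10
0   Hana      20         200
1    Ivy      10         100
2    Jon       4          40
3    Pia      20         200
4  Quinn      15         150
5    Tom      14         140
Then the value at position 1, column 'errors_x10': 100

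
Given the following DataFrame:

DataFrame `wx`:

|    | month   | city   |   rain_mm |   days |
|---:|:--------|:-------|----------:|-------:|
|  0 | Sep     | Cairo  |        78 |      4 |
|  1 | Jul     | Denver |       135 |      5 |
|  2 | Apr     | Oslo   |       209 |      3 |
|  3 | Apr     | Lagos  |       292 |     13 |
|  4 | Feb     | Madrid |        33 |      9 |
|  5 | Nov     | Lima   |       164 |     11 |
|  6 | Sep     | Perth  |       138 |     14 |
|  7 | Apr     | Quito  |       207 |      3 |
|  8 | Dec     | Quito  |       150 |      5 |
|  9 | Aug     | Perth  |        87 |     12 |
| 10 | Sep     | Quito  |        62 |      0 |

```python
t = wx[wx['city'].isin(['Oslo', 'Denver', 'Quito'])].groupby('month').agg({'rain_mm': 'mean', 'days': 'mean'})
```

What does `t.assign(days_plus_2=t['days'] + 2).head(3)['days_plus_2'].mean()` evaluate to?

6.33333333333

filter rows where city in ['Oslo', 'Denver', 'Quito']:
   month    city  rain_mm  days
1    Jul  Denver      135     5
2    Apr    Oslo      209     3
7    Apr   Quito      207     3
8    Dec   Quito      150     5
10   Sep   Quito       62     0
group by month: mean(rain_mm), mean(days):
       rain_mm  days
month               
Apr      208.0   3.0
Dec      150.0   5.0
Jul      135.0   5.0
Sep       62.0   0.0
add column days_plus_2 = t['days'] + 2:
       rain_mm  days  days_plus_2
month                            
Apr      208.0   3.0          5.0
Dec      150.0   5.0          7.0
Jul      135.0   5.0          7.0
Sep       62.0   0.0          2.0
take first 3 rows:
       rain_mm  days  days_plus_2
month                            
Apr      208.0   3.0          5.0
Dec      150.0   5.0          7.0
Jul      135.0   5.0          7.0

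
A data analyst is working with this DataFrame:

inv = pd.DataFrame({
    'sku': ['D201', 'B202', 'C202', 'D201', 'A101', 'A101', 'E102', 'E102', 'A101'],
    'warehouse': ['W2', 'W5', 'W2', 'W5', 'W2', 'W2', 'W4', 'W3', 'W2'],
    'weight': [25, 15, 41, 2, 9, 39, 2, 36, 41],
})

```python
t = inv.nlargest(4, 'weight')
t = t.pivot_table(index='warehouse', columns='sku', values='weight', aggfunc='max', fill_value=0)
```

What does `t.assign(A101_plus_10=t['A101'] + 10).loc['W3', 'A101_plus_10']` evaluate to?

10

take 4 rows with largest weight:
    sku warehouse  weight
2  C202        W2      41
8  A101        W2      41
5  A101        W2      39
7  E102        W3      36
pivot: rows=warehouse, cols=sku, max(weight):
sku        A101  C202  E102
warehouse                  
W2           41    41     0
W3            0     0    36
add column A101_plus_10 = t['A101'] + 10:
sku        A101  C202  E102  A101_plus_10
warehouse                                
W2           41    41     0            51
W3            0     0    36            10
Then the value at row 'W3', column 'A101_plus_10': 10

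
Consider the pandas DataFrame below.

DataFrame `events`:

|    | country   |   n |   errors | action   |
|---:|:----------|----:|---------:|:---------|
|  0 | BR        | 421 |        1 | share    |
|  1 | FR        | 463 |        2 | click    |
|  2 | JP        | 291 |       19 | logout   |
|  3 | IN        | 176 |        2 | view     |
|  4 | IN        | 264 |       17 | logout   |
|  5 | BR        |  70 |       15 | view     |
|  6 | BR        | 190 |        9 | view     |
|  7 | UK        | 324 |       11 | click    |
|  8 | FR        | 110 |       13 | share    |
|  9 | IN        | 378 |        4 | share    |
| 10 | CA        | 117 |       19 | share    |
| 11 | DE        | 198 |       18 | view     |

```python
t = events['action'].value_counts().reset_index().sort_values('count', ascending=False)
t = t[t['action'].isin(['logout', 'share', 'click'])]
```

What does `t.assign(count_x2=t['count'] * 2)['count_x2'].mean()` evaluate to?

5.33333333333

value_counts of action:
action
share     4
view      4
click     2
logout    2
Name: count, dtype: int64
reset_index():
   action  count
0   share      4
1    view      4
2   click      2
3  logout      2
sort by count descending:
   action  count
0   share      4
1    view      4
2   click      2
3  logout      2
filter rows where action in ['logout', 'share', 'click']:
   action  count
0   share      4
2   click      2
3  logout      2
add column count_x2 = t['count'] * 2:
   action  count  count_x2
0   share      4         8
2   click      2         4
3  logout      2         4
Hence 5.33333333333.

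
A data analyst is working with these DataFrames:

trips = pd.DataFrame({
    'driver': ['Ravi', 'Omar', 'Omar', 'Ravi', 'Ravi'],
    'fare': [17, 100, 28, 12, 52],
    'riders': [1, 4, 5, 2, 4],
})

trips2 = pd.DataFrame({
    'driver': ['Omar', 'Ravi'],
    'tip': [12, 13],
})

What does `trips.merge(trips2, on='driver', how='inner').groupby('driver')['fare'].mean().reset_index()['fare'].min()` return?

27.0

merge on 'driver' (how='inner') → 5 rows:
  driver  fare  riders  tip
0   Ravi    17       1   13
1   Omar   100       4   12
2   Omar    28       5   12
3   Ravi    12       2   13
4   Ravi    52       4   13
group by driver, mean of fare:
driver
Omar    64.0
Ravi    27.0
Name: fare, dtype: float64
reset_index():
  driver  fare
0   Omar  64.0
1   Ravi  27.0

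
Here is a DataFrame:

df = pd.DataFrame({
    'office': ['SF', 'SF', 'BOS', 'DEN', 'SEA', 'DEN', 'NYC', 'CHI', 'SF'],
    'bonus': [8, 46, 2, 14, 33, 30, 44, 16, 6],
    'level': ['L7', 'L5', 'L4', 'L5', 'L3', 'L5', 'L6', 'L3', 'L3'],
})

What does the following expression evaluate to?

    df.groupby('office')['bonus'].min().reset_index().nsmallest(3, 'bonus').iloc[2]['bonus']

group by office, min of bonus:
office
BOS     2
CHI    16
DEN    14
NYC    44
SEA    33
SF      6
Name: bonus, dtype: int64
reset_index():
  office  bonus
0    BOS      2
1    CHI     16
2    DEN     14
3    NYC     44
4    SEA     33
5     SF      6
take 3 rows with smallest bonus:
  office  bonus
0    BOS      2
5     SF      6
2    DEN     14
Hence 14.

14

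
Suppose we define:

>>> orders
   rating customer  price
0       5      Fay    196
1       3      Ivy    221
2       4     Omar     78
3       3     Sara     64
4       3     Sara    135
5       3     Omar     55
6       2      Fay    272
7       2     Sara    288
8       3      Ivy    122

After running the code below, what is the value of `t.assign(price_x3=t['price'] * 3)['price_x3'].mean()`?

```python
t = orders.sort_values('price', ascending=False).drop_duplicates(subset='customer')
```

644.25

sort by price descending:
   rating customer  price
7       2     Sara    288
6       2      Fay    272
1       3      Ivy    221
0       5      Fay    196
4       3     Sara    135
8       3      Ivy    122
2       4     Omar     78
3       3     Sara     64
5       3     Omar     55
drop duplicate customer (keep=first):
   rating customer  price
7       2     Sara    288
6       2      Fay    272
1       3      Ivy    221
2       4     Omar     78
add column price_x3 = t['price'] * 3:
   rating customer  price  price_x3
7       2     Sara    288       864
6       2      Fay    272       816
1       3      Ivy    221       663
2       4     Omar     78       234
Taking the mean of column 'price_x3' gives 644.25.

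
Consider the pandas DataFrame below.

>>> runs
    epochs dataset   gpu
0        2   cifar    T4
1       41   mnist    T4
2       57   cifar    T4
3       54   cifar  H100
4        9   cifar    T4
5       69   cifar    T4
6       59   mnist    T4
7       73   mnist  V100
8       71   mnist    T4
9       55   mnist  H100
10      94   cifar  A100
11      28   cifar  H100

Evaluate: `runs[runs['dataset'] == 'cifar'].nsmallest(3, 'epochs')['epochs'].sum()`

filter rows where dataset == 'cifar':
    epochs dataset   gpu
0        2   cifar    T4
2       57   cifar    T4
3       54   cifar  H100
4        9   cifar    T4
5       69   cifar    T4
10      94   cifar  A100
11      28   cifar  H100
take 3 rows with smallest epochs:
    epochs dataset   gpu
0        2   cifar    T4
4        9   cifar    T4
11      28   cifar  H100
So sum() = 39.

39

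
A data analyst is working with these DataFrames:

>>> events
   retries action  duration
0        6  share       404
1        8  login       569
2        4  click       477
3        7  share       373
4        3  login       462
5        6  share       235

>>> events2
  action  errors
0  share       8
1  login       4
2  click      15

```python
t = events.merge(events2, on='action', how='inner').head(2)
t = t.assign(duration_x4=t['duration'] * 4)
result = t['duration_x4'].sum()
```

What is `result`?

merge on 'action' (how='inner') → 6 rows:
   retries action  duration  errors
0        6  share       404       8
1        8  login       569       4
2        4  click       477      15
3        7  share       373       8
4        3  login       462       4
5        6  share       235       8
take first 2 rows:
   retries action  duration  errors
0        6  share       404       8
1        8  login       569       4
add column duration_x4 = t['duration'] * 4:
   retries action  duration  errors  duration_x4
0        6  share       404       8         1616
1        8  login       569       4         2276
Reading off the sum of column 'duration_x4', we get 3892.

3892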